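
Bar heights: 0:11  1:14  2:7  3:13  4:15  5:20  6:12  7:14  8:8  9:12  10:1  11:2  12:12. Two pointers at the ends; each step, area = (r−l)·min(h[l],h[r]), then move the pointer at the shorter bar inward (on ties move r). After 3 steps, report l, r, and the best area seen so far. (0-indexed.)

[0,12] min(11,12)*12=132 best=132 * → l++
[1,12] min(14,12)*11=132 best=132 → r--
[1,11] min(14,2)*10=20 best=132 → r--

l=1, r=10, best area=132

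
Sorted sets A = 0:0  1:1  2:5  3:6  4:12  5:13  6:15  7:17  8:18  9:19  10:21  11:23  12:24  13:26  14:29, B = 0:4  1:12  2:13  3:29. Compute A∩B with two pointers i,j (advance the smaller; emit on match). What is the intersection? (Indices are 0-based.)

intersection = [12, 13, 29]

[i=0,j=0] 0<4 → i++
[i=1,j=0] 1<4 → i++
[i=2,j=0] 5>4 → j++
[i=2,j=1] 5<12 → i++
[i=3,j=1] 6<12 → i++
[i=4,j=1] 12==12 emit → i++,j++
[i=5,j=2] 13==13 emit → i++,j++
[i=6,j=3] 15<29 → i++
[i=7,j=3] 17<29 → i++
[i=8,j=3] 18<29 → i++
[i=9,j=3] 19<29 → i++
[i=10,j=3] 21<29 → i++
[i=11,j=3] 23<29 → i++
[i=12,j=3] 24<29 → i++
[i=13,j=3] 26<29 → i++
[i=14,j=3] 29==29 emit → i++,j++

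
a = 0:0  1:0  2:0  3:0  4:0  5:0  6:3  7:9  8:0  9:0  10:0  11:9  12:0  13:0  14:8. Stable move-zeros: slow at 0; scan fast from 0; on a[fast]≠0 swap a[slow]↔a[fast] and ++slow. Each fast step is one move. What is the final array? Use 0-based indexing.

[3, 9, 9, 8, 0, 0, 0, 0, 0, 0, 0, 0, 0, 0, 0]

(s=0,f=0) a[fast]=0 → fast++
(s=0,f=1) a[fast]=0 → fast++
(s=0,f=2) a[fast]=0 → fast++
(s=0,f=3) a[fast]=0 → fast++
(s=0,f=4) a[fast]=0 → fast++
(s=0,f=5) a[fast]=0 → fast++
(s=0,f=6) a[fast]=3≠0 swap→a[0]=3 → slow++,fast++
(s=1,f=7) a[fast]=9≠0 swap→a[1]=9 → slow++,fast++
(s=2,f=8) a[fast]=0 → fast++
(s=2,f=9) a[fast]=0 → fast++
(s=2,f=10) a[fast]=0 → fast++
(s=2,f=11) a[fast]=9≠0 swap→a[2]=9 → slow++,fast++
(s=3,f=12) a[fast]=0 → fast++
(s=3,f=13) a[fast]=0 → fast++
(s=3,f=14) a[fast]=8≠0 swap→a[3]=8 → slow++,fast++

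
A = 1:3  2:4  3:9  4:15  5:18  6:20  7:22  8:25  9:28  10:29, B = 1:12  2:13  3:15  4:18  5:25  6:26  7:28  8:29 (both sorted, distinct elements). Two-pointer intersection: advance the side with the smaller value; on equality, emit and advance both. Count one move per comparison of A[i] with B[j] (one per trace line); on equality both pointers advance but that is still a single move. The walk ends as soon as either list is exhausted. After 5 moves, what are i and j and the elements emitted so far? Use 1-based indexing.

i=1 j=1: 3<12, i++
i=2 j=1: 4<12, i++
i=3 j=1: 9<12, i++
i=4 j=1: 15>12, j++
i=4 j=2: 15>13, j++

i=4, j=3, emitted=[]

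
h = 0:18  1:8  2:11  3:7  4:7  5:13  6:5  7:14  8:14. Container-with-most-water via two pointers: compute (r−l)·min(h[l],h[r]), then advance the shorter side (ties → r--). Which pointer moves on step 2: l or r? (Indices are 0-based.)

[0,8] min(18,14)*8=112 best=112 * → r--
[0,7] min(18,14)*7=98 best=112 → r--

r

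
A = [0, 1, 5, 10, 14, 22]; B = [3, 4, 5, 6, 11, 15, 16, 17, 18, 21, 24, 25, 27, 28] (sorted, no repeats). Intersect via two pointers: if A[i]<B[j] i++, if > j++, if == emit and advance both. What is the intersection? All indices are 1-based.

intersection = [5]

i=1 j=1: 0<3, i++
i=2 j=1: 1<3, i++
i=3 j=1: 5>3, j++
i=3 j=2: 5>4, j++
i=3 j=3: 5==5 emit, i++,j++
i=4 j=4: 10>6, j++
i=4 j=5: 10<11, i++
i=5 j=5: 14>11, j++
i=5 j=6: 14<15, i++
i=6 j=6: 22>15, j++
i=6 j=7: 22>16, j++
i=6 j=8: 22>17, j++
i=6 j=9: 22>18, j++
i=6 j=10: 22>21, j++
i=6 j=11: 22<24, i++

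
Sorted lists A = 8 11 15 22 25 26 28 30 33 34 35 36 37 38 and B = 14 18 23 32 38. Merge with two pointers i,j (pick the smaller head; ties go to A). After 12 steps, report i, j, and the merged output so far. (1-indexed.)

i=1 j=1: A[i]=8<=B[j]=14 take 8, i++
i=2 j=1: A[i]=11<=B[j]=14 take 11, i++
i=3 j=1: A[i]=15>B[j]=14 take 14, j++
i=3 j=2: A[i]=15<=B[j]=18 take 15, i++
i=4 j=2: A[i]=22>B[j]=18 take 18, j++
i=4 j=3: A[i]=22<=B[j]=23 take 22, i++
i=5 j=3: A[i]=25>B[j]=23 take 23, j++
i=5 j=4: A[i]=25<=B[j]=32 take 25, i++
i=6 j=4: A[i]=26<=B[j]=32 take 26, i++
i=7 j=4: A[i]=28<=B[j]=32 take 28, i++
i=8 j=4: A[i]=30<=B[j]=32 take 30, i++
i=9 j=4: A[i]=33>B[j]=32 take 32, j++

i=9, j=5, merged so far=[8, 11, 14, 15, 18, 22, 23, 25, 26, 28, 30, 32]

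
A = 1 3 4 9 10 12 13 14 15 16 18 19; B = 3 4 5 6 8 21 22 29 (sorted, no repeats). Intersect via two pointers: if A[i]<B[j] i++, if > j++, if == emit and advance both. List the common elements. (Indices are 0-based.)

intersection = [3, 4]

[i=0,j=0] 1<3 → i++
[i=1,j=0] 3==3 emit → i++,j++
[i=2,j=1] 4==4 emit → i++,j++
[i=3,j=2] 9>5 → j++
[i=3,j=3] 9>6 → j++
[i=3,j=4] 9>8 → j++
[i=3,j=5] 9<21 → i++
[i=4,j=5] 10<21 → i++
[i=5,j=5] 12<21 → i++
[i=6,j=5] 13<21 → i++
[i=7,j=5] 14<21 → i++
[i=8,j=5] 15<21 → i++
[i=9,j=5] 16<21 → i++
[i=10,j=5] 18<21 → i++
[i=11,j=5] 19<21 → i++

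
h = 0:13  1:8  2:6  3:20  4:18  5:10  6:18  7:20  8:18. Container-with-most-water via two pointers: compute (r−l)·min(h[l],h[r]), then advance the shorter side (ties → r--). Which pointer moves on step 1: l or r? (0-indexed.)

l=0 r=8: min(13,18)*8=104 best=104 *, l++

l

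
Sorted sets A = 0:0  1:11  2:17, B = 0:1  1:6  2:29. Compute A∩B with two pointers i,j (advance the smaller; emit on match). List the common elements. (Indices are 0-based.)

[i=0,j=0] 0<1 → i++
[i=1,j=0] 11>1 → j++
[i=1,j=1] 11>6 → j++
[i=1,j=2] 11<29 → i++
[i=2,j=2] 17<29 → i++

intersection = []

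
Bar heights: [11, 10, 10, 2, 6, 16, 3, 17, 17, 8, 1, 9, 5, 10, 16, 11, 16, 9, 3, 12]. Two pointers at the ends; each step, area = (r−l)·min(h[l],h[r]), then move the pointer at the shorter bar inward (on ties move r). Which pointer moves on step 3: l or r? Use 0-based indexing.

l

[0,19] min(11,12)*19=209 best=209 * → l++
[1,19] min(10,12)*18=180 best=209 → l++
[2,19] min(10,12)*17=170 best=209 → l++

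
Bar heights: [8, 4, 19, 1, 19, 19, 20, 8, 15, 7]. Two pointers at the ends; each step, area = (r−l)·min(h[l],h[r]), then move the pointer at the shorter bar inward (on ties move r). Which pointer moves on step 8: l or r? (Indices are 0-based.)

l

[0,9] min(8,7)*9=63 best=63 * → r--
[0,8] min(8,15)*8=64 best=64 * → l++
[1,8] min(4,15)*7=28 best=64 → l++
[2,8] min(19,15)*6=90 best=90 * → r--
[2,7] min(19,8)*5=40 best=90 → r--
[2,6] min(19,20)*4=76 best=90 → l++
[3,6] min(1,20)*3=3 best=90 → l++
[4,6] min(19,20)*2=38 best=90 → l++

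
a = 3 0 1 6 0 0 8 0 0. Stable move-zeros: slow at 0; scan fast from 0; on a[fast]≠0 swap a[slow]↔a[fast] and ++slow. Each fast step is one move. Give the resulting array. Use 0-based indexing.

slow=0 fast=0: a[fast]=3≠0 swap→a[0]=3, slow++,fast++
slow=1 fast=1: a[fast]=0, fast++
slow=1 fast=2: a[fast]=1≠0 swap→a[1]=1, slow++,fast++
slow=2 fast=3: a[fast]=6≠0 swap→a[2]=6, slow++,fast++
slow=3 fast=4: a[fast]=0, fast++
slow=3 fast=5: a[fast]=0, fast++
slow=3 fast=6: a[fast]=8≠0 swap→a[3]=8, slow++,fast++
slow=4 fast=7: a[fast]=0, fast++
slow=4 fast=8: a[fast]=0, fast++

[3, 1, 6, 8, 0, 0, 0, 0, 0]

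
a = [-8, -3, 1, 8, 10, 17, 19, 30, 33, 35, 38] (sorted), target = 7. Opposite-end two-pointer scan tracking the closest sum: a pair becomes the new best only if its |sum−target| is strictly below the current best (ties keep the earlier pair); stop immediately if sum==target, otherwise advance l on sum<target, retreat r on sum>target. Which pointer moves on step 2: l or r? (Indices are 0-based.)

[0,10] -8+38=30 d=23 * → r--
[0,9] -8+35=27 d=20 * → r--

r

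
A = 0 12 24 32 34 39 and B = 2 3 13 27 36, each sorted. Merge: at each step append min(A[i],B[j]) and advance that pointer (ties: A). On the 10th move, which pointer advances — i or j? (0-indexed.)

j

[i=0,j=0] A[i]=0<=B[j]=2 take 0 → i++
[i=1,j=0] A[i]=12>B[j]=2 take 2 → j++
[i=1,j=1] A[i]=12>B[j]=3 take 3 → j++
[i=1,j=2] A[i]=12<=B[j]=13 take 12 → i++
[i=2,j=2] A[i]=24>B[j]=13 take 13 → j++
[i=2,j=3] A[i]=24<=B[j]=27 take 24 → i++
[i=3,j=3] A[i]=32>B[j]=27 take 27 → j++
[i=3,j=4] A[i]=32<=B[j]=36 take 32 → i++
[i=4,j=4] A[i]=34<=B[j]=36 take 34 → i++
[i=5,j=4] A[i]=39>B[j]=36 take 36 → j++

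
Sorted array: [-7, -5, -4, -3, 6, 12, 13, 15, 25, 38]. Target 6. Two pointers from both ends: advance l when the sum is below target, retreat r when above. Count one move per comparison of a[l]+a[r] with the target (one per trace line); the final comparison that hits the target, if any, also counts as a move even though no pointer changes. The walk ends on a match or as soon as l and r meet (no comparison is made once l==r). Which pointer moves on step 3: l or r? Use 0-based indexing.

l=0 r=9: -7+38=31 >6, r--
l=0 r=8: -7+25=18 >6, r--
l=0 r=7: -7+15=8 >6, r--

r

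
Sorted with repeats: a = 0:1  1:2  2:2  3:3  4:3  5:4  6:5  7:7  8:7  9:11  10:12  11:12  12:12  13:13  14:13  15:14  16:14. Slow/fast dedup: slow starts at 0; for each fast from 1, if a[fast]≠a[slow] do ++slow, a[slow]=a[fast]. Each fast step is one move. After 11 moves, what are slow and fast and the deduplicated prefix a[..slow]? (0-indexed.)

slow=0 fast=1: a[fast]=2≠a[slow]=1 write a[1]=2, slow++,fast++
slow=1 fast=2: a[fast]=2=a[slow] dup, fast++
slow=1 fast=3: a[fast]=3≠a[slow]=2 write a[2]=3, slow++,fast++
slow=2 fast=4: a[fast]=3=a[slow] dup, fast++
slow=2 fast=5: a[fast]=4≠a[slow]=3 write a[3]=4, slow++,fast++
slow=3 fast=6: a[fast]=5≠a[slow]=4 write a[4]=5, slow++,fast++
slow=4 fast=7: a[fast]=7≠a[slow]=5 write a[5]=7, slow++,fast++
slow=5 fast=8: a[fast]=7=a[slow] dup, fast++
slow=5 fast=9: a[fast]=11≠a[slow]=7 write a[6]=11, slow++,fast++
slow=6 fast=10: a[fast]=12≠a[slow]=11 write a[7]=12, slow++,fast++
slow=7 fast=11: a[fast]=12=a[slow] dup, fast++

slow=7, fast=12, prefix=[1, 2, 3, 4, 5, 7, 11, 12]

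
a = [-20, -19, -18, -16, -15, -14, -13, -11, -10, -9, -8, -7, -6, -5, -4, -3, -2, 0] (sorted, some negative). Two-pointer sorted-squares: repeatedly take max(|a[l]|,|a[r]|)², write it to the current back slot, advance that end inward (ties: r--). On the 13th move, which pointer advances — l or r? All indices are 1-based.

l

l=1 r=18: |-20|>|0| out[18]=400, l++
l=2 r=18: |-19|>|0| out[17]=361, l++
l=3 r=18: |-18|>|0| out[16]=324, l++
l=4 r=18: |-16|>|0| out[15]=256, l++
l=5 r=18: |-15|>|0| out[14]=225, l++
l=6 r=18: |-14|>|0| out[13]=196, l++
l=7 r=18: |-13|>|0| out[12]=169, l++
l=8 r=18: |-11|>|0| out[11]=121, l++
l=9 r=18: |-10|>|0| out[10]=100, l++
l=10 r=18: |-9|>|0| out[9]=81, l++
l=11 r=18: |-8|>|0| out[8]=64, l++
l=12 r=18: |-7|>|0| out[7]=49, l++
l=13 r=18: |-6|>|0| out[6]=36, l++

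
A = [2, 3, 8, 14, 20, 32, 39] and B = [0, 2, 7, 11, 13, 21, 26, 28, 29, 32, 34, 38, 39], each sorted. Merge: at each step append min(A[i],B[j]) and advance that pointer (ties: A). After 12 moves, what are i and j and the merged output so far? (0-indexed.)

i=5, j=7, merged so far=[0, 2, 2, 3, 7, 8, 11, 13, 14, 20, 21, 26]

[i=0,j=0] A[i]=2>B[j]=0 take 0 → j++
[i=0,j=1] A[i]=2<=B[j]=2 take 2 → i++
[i=1,j=1] A[i]=3>B[j]=2 take 2 → j++
[i=1,j=2] A[i]=3<=B[j]=7 take 3 → i++
[i=2,j=2] A[i]=8>B[j]=7 take 7 → j++
[i=2,j=3] A[i]=8<=B[j]=11 take 8 → i++
[i=3,j=3] A[i]=14>B[j]=11 take 11 → j++
[i=3,j=4] A[i]=14>B[j]=13 take 13 → j++
[i=3,j=5] A[i]=14<=B[j]=21 take 14 → i++
[i=4,j=5] A[i]=20<=B[j]=21 take 20 → i++
[i=5,j=5] A[i]=32>B[j]=21 take 21 → j++
[i=5,j=6] A[i]=32>B[j]=26 take 26 → j++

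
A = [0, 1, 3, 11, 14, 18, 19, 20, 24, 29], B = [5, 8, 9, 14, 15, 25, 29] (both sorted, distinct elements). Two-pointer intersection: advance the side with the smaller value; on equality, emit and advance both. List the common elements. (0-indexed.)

i=0 j=0: 0<5, i++
i=1 j=0: 1<5, i++
i=2 j=0: 3<5, i++
i=3 j=0: 11>5, j++
i=3 j=1: 11>8, j++
i=3 j=2: 11>9, j++
i=3 j=3: 11<14, i++
i=4 j=3: 14==14 emit, i++,j++
i=5 j=4: 18>15, j++
i=5 j=5: 18<25, i++
i=6 j=5: 19<25, i++
i=7 j=5: 20<25, i++
i=8 j=5: 24<25, i++
i=9 j=5: 29>25, j++
i=9 j=6: 29==29 emit, i++,j++

intersection = [14, 29]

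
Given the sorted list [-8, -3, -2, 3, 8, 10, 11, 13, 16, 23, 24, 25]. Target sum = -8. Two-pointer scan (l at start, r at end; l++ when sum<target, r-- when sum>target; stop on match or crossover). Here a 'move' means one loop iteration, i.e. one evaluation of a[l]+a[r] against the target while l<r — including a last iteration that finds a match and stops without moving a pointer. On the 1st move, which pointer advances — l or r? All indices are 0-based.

l=0 r=11: -8+25=17 >-8, r--

r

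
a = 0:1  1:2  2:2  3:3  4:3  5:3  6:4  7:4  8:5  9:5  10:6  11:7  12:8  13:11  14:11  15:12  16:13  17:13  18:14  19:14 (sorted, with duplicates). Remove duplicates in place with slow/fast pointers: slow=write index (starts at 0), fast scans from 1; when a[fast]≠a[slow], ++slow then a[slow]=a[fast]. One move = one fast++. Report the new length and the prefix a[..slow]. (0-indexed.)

slow=0 fast=1: a[fast]=2≠a[slow]=1 write a[1]=2, slow++,fast++
slow=1 fast=2: a[fast]=2=a[slow] dup, fast++
slow=1 fast=3: a[fast]=3≠a[slow]=2 write a[2]=3, slow++,fast++
slow=2 fast=4: a[fast]=3=a[slow] dup, fast++
slow=2 fast=5: a[fast]=3=a[slow] dup, fast++
slow=2 fast=6: a[fast]=4≠a[slow]=3 write a[3]=4, slow++,fast++
slow=3 fast=7: a[fast]=4=a[slow] dup, fast++
slow=3 fast=8: a[fast]=5≠a[slow]=4 write a[4]=5, slow++,fast++
slow=4 fast=9: a[fast]=5=a[slow] dup, fast++
slow=4 fast=10: a[fast]=6≠a[slow]=5 write a[5]=6, slow++,fast++
slow=5 fast=11: a[fast]=7≠a[slow]=6 write a[6]=7, slow++,fast++
slow=6 fast=12: a[fast]=8≠a[slow]=7 write a[7]=8, slow++,fast++
slow=7 fast=13: a[fast]=11≠a[slow]=8 write a[8]=11, slow++,fast++
slow=8 fast=14: a[fast]=11=a[slow] dup, fast++
slow=8 fast=15: a[fast]=12≠a[slow]=11 write a[9]=12, slow++,fast++
slow=9 fast=16: a[fast]=13≠a[slow]=12 write a[10]=13, slow++,fast++
slow=10 fast=17: a[fast]=13=a[slow] dup, fast++
slow=10 fast=18: a[fast]=14≠a[slow]=13 write a[11]=14, slow++,fast++
slow=11 fast=19: a[fast]=14=a[slow] dup, fast++

length 12; prefix = [1, 2, 3, 4, 5, 6, 7, 8, 11, 12, 13, 14]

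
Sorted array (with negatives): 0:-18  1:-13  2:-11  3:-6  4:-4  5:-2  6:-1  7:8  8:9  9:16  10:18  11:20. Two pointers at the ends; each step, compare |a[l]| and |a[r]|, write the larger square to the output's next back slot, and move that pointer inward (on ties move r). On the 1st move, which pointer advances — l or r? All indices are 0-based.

r

[0,11] |-18|<=|20| out[11]=400 → r--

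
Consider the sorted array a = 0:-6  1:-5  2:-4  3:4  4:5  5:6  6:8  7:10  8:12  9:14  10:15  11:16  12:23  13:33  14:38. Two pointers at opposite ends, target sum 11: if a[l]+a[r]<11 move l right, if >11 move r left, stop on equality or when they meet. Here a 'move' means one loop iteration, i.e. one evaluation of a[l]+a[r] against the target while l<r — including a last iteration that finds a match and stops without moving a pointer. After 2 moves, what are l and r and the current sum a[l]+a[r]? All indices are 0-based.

l=0, r=12, sum=17

l=0 r=14: -6+38=32 >11, r--
l=0 r=13: -6+33=27 >11, r--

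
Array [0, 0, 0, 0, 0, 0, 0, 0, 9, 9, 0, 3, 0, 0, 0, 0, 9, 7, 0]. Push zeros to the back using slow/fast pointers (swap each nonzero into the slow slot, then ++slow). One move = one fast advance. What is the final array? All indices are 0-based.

slow=0 fast=0: a[fast]=0, fast++
slow=0 fast=1: a[fast]=0, fast++
slow=0 fast=2: a[fast]=0, fast++
slow=0 fast=3: a[fast]=0, fast++
slow=0 fast=4: a[fast]=0, fast++
slow=0 fast=5: a[fast]=0, fast++
slow=0 fast=6: a[fast]=0, fast++
slow=0 fast=7: a[fast]=0, fast++
slow=0 fast=8: a[fast]=9≠0 swap→a[0]=9, slow++,fast++
slow=1 fast=9: a[fast]=9≠0 swap→a[1]=9, slow++,fast++
slow=2 fast=10: a[fast]=0, fast++
slow=2 fast=11: a[fast]=3≠0 swap→a[2]=3, slow++,fast++
slow=3 fast=12: a[fast]=0, fast++
slow=3 fast=13: a[fast]=0, fast++
slow=3 fast=14: a[fast]=0, fast++
slow=3 fast=15: a[fast]=0, fast++
slow=3 fast=16: a[fast]=9≠0 swap→a[3]=9, slow++,fast++
slow=4 fast=17: a[fast]=7≠0 swap→a[4]=7, slow++,fast++
slow=5 fast=18: a[fast]=0, fast++

[9, 9, 3, 9, 7, 0, 0, 0, 0, 0, 0, 0, 0, 0, 0, 0, 0, 0, 0]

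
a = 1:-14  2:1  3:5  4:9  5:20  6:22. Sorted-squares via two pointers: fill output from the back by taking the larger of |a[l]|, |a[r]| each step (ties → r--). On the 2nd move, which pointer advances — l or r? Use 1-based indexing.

l=1 r=6: |-14|<=|22| out[6]=484, r--
l=1 r=5: |-14|<=|20| out[5]=400, r--

r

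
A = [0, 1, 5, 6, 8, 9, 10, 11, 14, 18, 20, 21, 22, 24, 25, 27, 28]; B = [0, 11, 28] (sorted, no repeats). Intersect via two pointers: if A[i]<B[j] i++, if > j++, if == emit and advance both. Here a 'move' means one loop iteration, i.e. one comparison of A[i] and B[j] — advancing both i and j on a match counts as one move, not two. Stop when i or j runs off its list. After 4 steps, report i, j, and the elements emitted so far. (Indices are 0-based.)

[i=0,j=0] 0==0 emit → i++,j++
[i=1,j=1] 1<11 → i++
[i=2,j=1] 5<11 → i++
[i=3,j=1] 6<11 → i++

i=4, j=1, emitted=[0]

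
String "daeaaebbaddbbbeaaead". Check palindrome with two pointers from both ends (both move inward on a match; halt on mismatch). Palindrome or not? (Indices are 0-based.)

not a palindrome (mismatch at 8,11)

[0,19] 'd'=='d' → l++,r--
[1,18] 'a'=='a' → l++,r--
[2,17] 'e'=='e' → l++,r--
[3,16] 'a'=='a' → l++,r--
[4,15] 'a'=='a' → l++,r--
[5,14] 'e'=='e' → l++,r--
[6,13] 'b'=='b' → l++,r--
[7,12] 'b'=='b' → l++,r--
[8,11] 'a'!='b' → stop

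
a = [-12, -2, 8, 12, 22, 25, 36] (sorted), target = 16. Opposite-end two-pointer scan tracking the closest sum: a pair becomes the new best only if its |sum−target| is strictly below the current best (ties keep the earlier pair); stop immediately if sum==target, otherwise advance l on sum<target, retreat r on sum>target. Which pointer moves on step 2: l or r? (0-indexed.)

l

l=0 r=6: -12+36=24 d=8 *, r--
l=0 r=5: -12+25=13 d=3 *, l++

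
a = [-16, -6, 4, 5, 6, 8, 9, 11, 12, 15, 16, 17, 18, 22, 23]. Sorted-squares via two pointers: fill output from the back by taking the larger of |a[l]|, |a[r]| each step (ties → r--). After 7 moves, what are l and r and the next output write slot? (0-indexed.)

l=1, r=8, next write slot=7

[0,14] |-16|<=|23| out[14]=529 → r--
[0,13] |-16|<=|22| out[13]=484 → r--
[0,12] |-16|<=|18| out[12]=324 → r--
[0,11] |-16|<=|17| out[11]=289 → r--
[0,10] |-16|<=|16| out[10]=256 → r--
[0,9] |-16|>|15| out[9]=256 → l++
[1,9] |-6|<=|15| out[8]=225 → r--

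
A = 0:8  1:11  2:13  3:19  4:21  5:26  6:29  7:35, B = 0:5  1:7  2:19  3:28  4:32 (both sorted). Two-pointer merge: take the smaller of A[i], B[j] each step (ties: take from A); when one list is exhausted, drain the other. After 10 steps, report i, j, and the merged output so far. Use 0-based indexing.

i=6, j=4, merged so far=[5, 7, 8, 11, 13, 19, 19, 21, 26, 28]

i=0 j=0: A[i]=8>B[j]=5 take 5, j++
i=0 j=1: A[i]=8>B[j]=7 take 7, j++
i=0 j=2: A[i]=8<=B[j]=19 take 8, i++
i=1 j=2: A[i]=11<=B[j]=19 take 11, i++
i=2 j=2: A[i]=13<=B[j]=19 take 13, i++
i=3 j=2: A[i]=19<=B[j]=19 take 19, i++
i=4 j=2: A[i]=21>B[j]=19 take 19, j++
i=4 j=3: A[i]=21<=B[j]=28 take 21, i++
i=5 j=3: A[i]=26<=B[j]=28 take 26, i++
i=6 j=3: A[i]=29>B[j]=28 take 28, j++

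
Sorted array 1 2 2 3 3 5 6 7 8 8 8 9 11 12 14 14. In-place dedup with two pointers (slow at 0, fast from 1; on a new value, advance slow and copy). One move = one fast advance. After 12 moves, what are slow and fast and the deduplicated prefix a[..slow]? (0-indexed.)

slow=0 fast=1: a[fast]=2≠a[slow]=1 write a[1]=2, slow++,fast++
slow=1 fast=2: a[fast]=2=a[slow] dup, fast++
slow=1 fast=3: a[fast]=3≠a[slow]=2 write a[2]=3, slow++,fast++
slow=2 fast=4: a[fast]=3=a[slow] dup, fast++
slow=2 fast=5: a[fast]=5≠a[slow]=3 write a[3]=5, slow++,fast++
slow=3 fast=6: a[fast]=6≠a[slow]=5 write a[4]=6, slow++,fast++
slow=4 fast=7: a[fast]=7≠a[slow]=6 write a[5]=7, slow++,fast++
slow=5 fast=8: a[fast]=8≠a[slow]=7 write a[6]=8, slow++,fast++
slow=6 fast=9: a[fast]=8=a[slow] dup, fast++
slow=6 fast=10: a[fast]=8=a[slow] dup, fast++
slow=6 fast=11: a[fast]=9≠a[slow]=8 write a[7]=9, slow++,fast++
slow=7 fast=12: a[fast]=11≠a[slow]=9 write a[8]=11, slow++,fast++

slow=8, fast=13, prefix=[1, 2, 3, 5, 6, 7, 8, 9, 11]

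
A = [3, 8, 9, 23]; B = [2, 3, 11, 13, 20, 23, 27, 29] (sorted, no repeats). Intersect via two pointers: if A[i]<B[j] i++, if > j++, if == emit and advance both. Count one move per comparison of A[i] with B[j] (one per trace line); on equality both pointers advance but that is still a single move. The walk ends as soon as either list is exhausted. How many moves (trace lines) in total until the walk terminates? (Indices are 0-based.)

8 moves

[i=0,j=0] 3>2 → j++
[i=0,j=1] 3==3 emit → i++,j++
[i=1,j=2] 8<11 → i++
[i=2,j=2] 9<11 → i++
[i=3,j=2] 23>11 → j++
[i=3,j=3] 23>13 → j++
[i=3,j=4] 23>20 → j++
[i=3,j=5] 23==23 emit → i++,j++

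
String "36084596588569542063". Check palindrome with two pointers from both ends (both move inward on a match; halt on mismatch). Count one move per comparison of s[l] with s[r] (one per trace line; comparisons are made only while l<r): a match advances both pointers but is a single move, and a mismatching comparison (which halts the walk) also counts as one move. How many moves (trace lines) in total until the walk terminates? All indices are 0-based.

[0,19] '3'=='3' → l++,r--
[1,18] '6'=='6' → l++,r--
[2,17] '0'=='0' → l++,r--
[3,16] '8'!='2' → stop

4 moves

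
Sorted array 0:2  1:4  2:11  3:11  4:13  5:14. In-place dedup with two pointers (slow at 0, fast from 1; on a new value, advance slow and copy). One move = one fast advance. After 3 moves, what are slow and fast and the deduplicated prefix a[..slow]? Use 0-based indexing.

slow=2, fast=4, prefix=[2, 4, 11]

(s=0,f=1) a[fast]=4≠a[slow]=2 write a[1]=4 → slow++,fast++
(s=1,f=2) a[fast]=11≠a[slow]=4 write a[2]=11 → slow++,fast++
(s=2,f=3) a[fast]=11=a[slow] dup → fast++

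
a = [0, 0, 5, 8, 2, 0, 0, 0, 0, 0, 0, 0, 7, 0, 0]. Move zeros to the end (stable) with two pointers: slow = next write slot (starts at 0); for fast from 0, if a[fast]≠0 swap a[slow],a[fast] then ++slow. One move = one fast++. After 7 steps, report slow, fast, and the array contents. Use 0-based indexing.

slow=3, fast=7, a=[5, 8, 2, 0, 0, 0, 0, 0, 0, 0, 0, 0, 7, 0, 0]

(s=0,f=0) a[fast]=0 → fast++
(s=0,f=1) a[fast]=0 → fast++
(s=0,f=2) a[fast]=5≠0 swap→a[0]=5 → slow++,fast++
(s=1,f=3) a[fast]=8≠0 swap→a[1]=8 → slow++,fast++
(s=2,f=4) a[fast]=2≠0 swap→a[2]=2 → slow++,fast++
(s=3,f=5) a[fast]=0 → fast++
(s=3,f=6) a[fast]=0 → fast++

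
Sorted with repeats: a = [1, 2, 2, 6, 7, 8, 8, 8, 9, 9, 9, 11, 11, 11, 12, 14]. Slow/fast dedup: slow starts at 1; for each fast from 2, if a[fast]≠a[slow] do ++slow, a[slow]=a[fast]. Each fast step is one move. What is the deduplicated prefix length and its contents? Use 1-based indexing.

slow=1 fast=2: a[fast]=2≠a[slow]=1 write a[2]=2, slow++,fast++
slow=2 fast=3: a[fast]=2=a[slow] dup, fast++
slow=2 fast=4: a[fast]=6≠a[slow]=2 write a[3]=6, slow++,fast++
slow=3 fast=5: a[fast]=7≠a[slow]=6 write a[4]=7, slow++,fast++
slow=4 fast=6: a[fast]=8≠a[slow]=7 write a[5]=8, slow++,fast++
slow=5 fast=7: a[fast]=8=a[slow] dup, fast++
slow=5 fast=8: a[fast]=8=a[slow] dup, fast++
slow=5 fast=9: a[fast]=9≠a[slow]=8 write a[6]=9, slow++,fast++
slow=6 fast=10: a[fast]=9=a[slow] dup, fast++
slow=6 fast=11: a[fast]=9=a[slow] dup, fast++
slow=6 fast=12: a[fast]=11≠a[slow]=9 write a[7]=11, slow++,fast++
slow=7 fast=13: a[fast]=11=a[slow] dup, fast++
slow=7 fast=14: a[fast]=11=a[slow] dup, fast++
slow=7 fast=15: a[fast]=12≠a[slow]=11 write a[8]=12, slow++,fast++
slow=8 fast=16: a[fast]=14≠a[slow]=12 write a[9]=14, slow++,fast++

length 9; prefix = [1, 2, 6, 7, 8, 9, 11, 12, 14]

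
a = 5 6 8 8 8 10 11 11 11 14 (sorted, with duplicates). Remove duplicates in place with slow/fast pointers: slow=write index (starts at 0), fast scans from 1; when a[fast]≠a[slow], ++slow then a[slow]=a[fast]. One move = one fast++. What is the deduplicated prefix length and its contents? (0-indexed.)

length 6; prefix = [5, 6, 8, 10, 11, 14]

slow=0 fast=1: a[fast]=6≠a[slow]=5 write a[1]=6, slow++,fast++
slow=1 fast=2: a[fast]=8≠a[slow]=6 write a[2]=8, slow++,fast++
slow=2 fast=3: a[fast]=8=a[slow] dup, fast++
slow=2 fast=4: a[fast]=8=a[slow] dup, fast++
slow=2 fast=5: a[fast]=10≠a[slow]=8 write a[3]=10, slow++,fast++
slow=3 fast=6: a[fast]=11≠a[slow]=10 write a[4]=11, slow++,fast++
slow=4 fast=7: a[fast]=11=a[slow] dup, fast++
slow=4 fast=8: a[fast]=11=a[slow] dup, fast++
slow=4 fast=9: a[fast]=14≠a[slow]=11 write a[5]=14, slow++,fast++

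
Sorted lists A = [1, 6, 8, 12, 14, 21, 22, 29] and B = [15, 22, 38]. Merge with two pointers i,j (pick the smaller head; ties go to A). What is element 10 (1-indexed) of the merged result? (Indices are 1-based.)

merged[10] = 29

[i=1,j=1] A[i]=1<=B[j]=15 take 1 → i++
[i=2,j=1] A[i]=6<=B[j]=15 take 6 → i++
[i=3,j=1] A[i]=8<=B[j]=15 take 8 → i++
[i=4,j=1] A[i]=12<=B[j]=15 take 12 → i++
[i=5,j=1] A[i]=14<=B[j]=15 take 14 → i++
[i=6,j=1] A[i]=21>B[j]=15 take 15 → j++
[i=6,j=2] A[i]=21<=B[j]=22 take 21 → i++
[i=7,j=2] A[i]=22<=B[j]=22 take 22 → i++
[i=8,j=2] A[i]=29>B[j]=22 take 22 → j++
[i=8,j=3] A[i]=29<=B[j]=38 take 29 → i++
[i=9,j=3] A done, take B[j]=38 → j++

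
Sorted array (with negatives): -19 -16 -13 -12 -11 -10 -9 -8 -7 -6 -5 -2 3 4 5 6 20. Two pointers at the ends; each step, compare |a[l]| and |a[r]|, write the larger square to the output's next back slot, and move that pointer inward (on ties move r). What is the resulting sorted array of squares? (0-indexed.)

[4, 9, 16, 25, 25, 36, 36, 49, 64, 81, 100, 121, 144, 169, 256, 361, 400]

[0,16] |-19|<=|20| out[16]=400 → r--
[0,15] |-19|>|6| out[15]=361 → l++
[1,15] |-16|>|6| out[14]=256 → l++
[2,15] |-13|>|6| out[13]=169 → l++
[3,15] |-12|>|6| out[12]=144 → l++
[4,15] |-11|>|6| out[11]=121 → l++
[5,15] |-10|>|6| out[10]=100 → l++
[6,15] |-9|>|6| out[9]=81 → l++
[7,15] |-8|>|6| out[8]=64 → l++
[8,15] |-7|>|6| out[7]=49 → l++
[9,15] |-6|<=|6| out[6]=36 → r--
[9,14] |-6|>|5| out[5]=36 → l++
[10,14] |-5|<=|5| out[4]=25 → r--
[10,13] |-5|>|4| out[3]=25 → l++
[11,13] |-2|<=|4| out[2]=16 → r--
[11,12] |-2|<=|3| out[1]=9 → r--
[11,11] |-2|<=|-2| out[0]=4 → r--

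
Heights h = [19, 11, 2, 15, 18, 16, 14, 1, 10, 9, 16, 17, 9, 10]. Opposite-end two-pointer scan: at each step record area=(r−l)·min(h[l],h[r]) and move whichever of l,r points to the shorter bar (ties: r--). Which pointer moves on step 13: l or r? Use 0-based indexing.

r

l=0 r=13: min(19,10)*13=130 best=130 *, r--
l=0 r=12: min(19,9)*12=108 best=130, r--
l=0 r=11: min(19,17)*11=187 best=187 *, r--
l=0 r=10: min(19,16)*10=160 best=187, r--
l=0 r=9: min(19,9)*9=81 best=187, r--
l=0 r=8: min(19,10)*8=80 best=187, r--
l=0 r=7: min(19,1)*7=7 best=187, r--
l=0 r=6: min(19,14)*6=84 best=187, r--
l=0 r=5: min(19,16)*5=80 best=187, r--
l=0 r=4: min(19,18)*4=72 best=187, r--
l=0 r=3: min(19,15)*3=45 best=187, r--
l=0 r=2: min(19,2)*2=4 best=187, r--
l=0 r=1: min(19,11)*1=11 best=187, r--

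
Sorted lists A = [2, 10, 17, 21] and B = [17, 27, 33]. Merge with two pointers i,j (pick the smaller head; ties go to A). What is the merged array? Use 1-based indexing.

[2, 10, 17, 17, 21, 27, 33]

[i=1,j=1] A[i]=2<=B[j]=17 take 2 → i++
[i=2,j=1] A[i]=10<=B[j]=17 take 10 → i++
[i=3,j=1] A[i]=17<=B[j]=17 take 17 → i++
[i=4,j=1] A[i]=21>B[j]=17 take 17 → j++
[i=4,j=2] A[i]=21<=B[j]=27 take 21 → i++
[i=5,j=2] A done, take B[j]=27 → j++
[i=5,j=3] A done, take B[j]=33 → j++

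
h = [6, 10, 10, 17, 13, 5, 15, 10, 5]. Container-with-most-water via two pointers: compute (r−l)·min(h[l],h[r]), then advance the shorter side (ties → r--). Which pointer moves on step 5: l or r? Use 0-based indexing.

l=0 r=8: min(6,5)*8=40 best=40 *, r--
l=0 r=7: min(6,10)*7=42 best=42 *, l++
l=1 r=7: min(10,10)*6=60 best=60 *, r--
l=1 r=6: min(10,15)*5=50 best=60, l++
l=2 r=6: min(10,15)*4=40 best=60, l++

l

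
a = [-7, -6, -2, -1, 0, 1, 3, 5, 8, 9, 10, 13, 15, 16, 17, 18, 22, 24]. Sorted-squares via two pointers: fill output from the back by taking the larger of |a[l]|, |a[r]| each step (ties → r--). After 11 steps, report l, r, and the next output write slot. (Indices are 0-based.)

l=1, r=7, next write slot=6

[0,17] |-7|<=|24| out[17]=576 → r--
[0,16] |-7|<=|22| out[16]=484 → r--
[0,15] |-7|<=|18| out[15]=324 → r--
[0,14] |-7|<=|17| out[14]=289 → r--
[0,13] |-7|<=|16| out[13]=256 → r--
[0,12] |-7|<=|15| out[12]=225 → r--
[0,11] |-7|<=|13| out[11]=169 → r--
[0,10] |-7|<=|10| out[10]=100 → r--
[0,9] |-7|<=|9| out[9]=81 → r--
[0,8] |-7|<=|8| out[8]=64 → r--
[0,7] |-7|>|5| out[7]=49 → l++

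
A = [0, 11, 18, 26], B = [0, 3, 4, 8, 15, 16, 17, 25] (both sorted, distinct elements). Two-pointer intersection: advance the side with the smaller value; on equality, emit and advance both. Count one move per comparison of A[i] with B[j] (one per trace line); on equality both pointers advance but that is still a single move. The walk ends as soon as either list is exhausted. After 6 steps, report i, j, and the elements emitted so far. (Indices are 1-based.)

i=1 j=1: 0==0 emit, i++,j++
i=2 j=2: 11>3, j++
i=2 j=3: 11>4, j++
i=2 j=4: 11>8, j++
i=2 j=5: 11<15, i++
i=3 j=5: 18>15, j++

i=3, j=6, emitted=[0]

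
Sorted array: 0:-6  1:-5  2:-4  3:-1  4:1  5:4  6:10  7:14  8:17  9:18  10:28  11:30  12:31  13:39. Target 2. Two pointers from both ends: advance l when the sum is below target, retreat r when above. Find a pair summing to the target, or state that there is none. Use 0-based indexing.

no pair

[0,13] -6+39=33 >2 → r--
[0,12] -6+31=25 >2 → r--
[0,11] -6+30=24 >2 → r--
[0,10] -6+28=22 >2 → r--
[0,9] -6+18=12 >2 → r--
[0,8] -6+17=11 >2 → r--
[0,7] -6+14=8 >2 → r--
[0,6] -6+10=4 >2 → r--
[0,5] -6+4=-2 <2 → l++
[1,5] -5+4=-1 <2 → l++
[2,5] -4+4=0 <2 → l++
[3,5] -1+4=3 >2 → r--
[3,4] -1+1=0 <2 → l++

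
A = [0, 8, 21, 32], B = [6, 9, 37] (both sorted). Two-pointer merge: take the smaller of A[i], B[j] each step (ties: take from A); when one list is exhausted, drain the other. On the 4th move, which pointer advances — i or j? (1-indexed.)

[i=1,j=1] A[i]=0<=B[j]=6 take 0 → i++
[i=2,j=1] A[i]=8>B[j]=6 take 6 → j++
[i=2,j=2] A[i]=8<=B[j]=9 take 8 → i++
[i=3,j=2] A[i]=21>B[j]=9 take 9 → j++

j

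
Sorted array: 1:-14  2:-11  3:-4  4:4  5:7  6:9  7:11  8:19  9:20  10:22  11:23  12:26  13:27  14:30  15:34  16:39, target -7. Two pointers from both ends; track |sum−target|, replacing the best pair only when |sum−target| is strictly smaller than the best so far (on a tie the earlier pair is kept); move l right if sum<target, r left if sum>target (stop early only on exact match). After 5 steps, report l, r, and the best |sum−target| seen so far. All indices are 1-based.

l=1 r=16: -14+39=25 d=32 *, r--
l=1 r=15: -14+34=20 d=27 *, r--
l=1 r=14: -14+30=16 d=23 *, r--
l=1 r=13: -14+27=13 d=20 *, r--
l=1 r=12: -14+26=12 d=19 *, r--

l=1, r=11, best |Δ|=19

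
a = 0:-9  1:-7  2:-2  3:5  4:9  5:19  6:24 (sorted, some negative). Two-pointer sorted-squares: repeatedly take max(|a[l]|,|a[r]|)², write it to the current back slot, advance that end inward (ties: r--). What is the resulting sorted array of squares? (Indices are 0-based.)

l=0 r=6: |-9|<=|24| out[6]=576, r--
l=0 r=5: |-9|<=|19| out[5]=361, r--
l=0 r=4: |-9|<=|9| out[4]=81, r--
l=0 r=3: |-9|>|5| out[3]=81, l++
l=1 r=3: |-7|>|5| out[2]=49, l++
l=2 r=3: |-2|<=|5| out[1]=25, r--
l=2 r=2: |-2|<=|-2| out[0]=4, r--

[4, 25, 49, 81, 81, 361, 576]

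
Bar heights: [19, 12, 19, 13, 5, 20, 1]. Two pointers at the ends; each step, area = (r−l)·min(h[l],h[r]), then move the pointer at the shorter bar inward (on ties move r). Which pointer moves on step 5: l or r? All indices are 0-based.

l=0 r=6: min(19,1)*6=6 best=6 *, r--
l=0 r=5: min(19,20)*5=95 best=95 *, l++
l=1 r=5: min(12,20)*4=48 best=95, l++
l=2 r=5: min(19,20)*3=57 best=95, l++
l=3 r=5: min(13,20)*2=26 best=95, l++

l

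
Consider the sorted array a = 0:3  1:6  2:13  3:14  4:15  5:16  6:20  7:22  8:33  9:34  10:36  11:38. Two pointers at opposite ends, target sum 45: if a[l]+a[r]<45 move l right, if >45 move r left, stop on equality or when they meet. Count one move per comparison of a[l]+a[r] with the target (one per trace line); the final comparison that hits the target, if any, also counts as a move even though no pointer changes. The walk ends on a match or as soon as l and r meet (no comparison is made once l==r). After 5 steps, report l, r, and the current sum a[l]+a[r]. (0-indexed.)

l=0 r=11: 3+38=41 <45, l++
l=1 r=11: 6+38=44 <45, l++
l=2 r=11: 13+38=51 >45, r--
l=2 r=10: 13+36=49 >45, r--
l=2 r=9: 13+34=47 >45, r--

l=2, r=8, sum=46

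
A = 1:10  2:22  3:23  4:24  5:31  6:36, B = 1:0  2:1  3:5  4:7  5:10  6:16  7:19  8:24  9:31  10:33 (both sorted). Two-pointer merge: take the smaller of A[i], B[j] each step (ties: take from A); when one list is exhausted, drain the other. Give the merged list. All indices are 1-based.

[i=1,j=1] A[i]=10>B[j]=0 take 0 → j++
[i=1,j=2] A[i]=10>B[j]=1 take 1 → j++
[i=1,j=3] A[i]=10>B[j]=5 take 5 → j++
[i=1,j=4] A[i]=10>B[j]=7 take 7 → j++
[i=1,j=5] A[i]=10<=B[j]=10 take 10 → i++
[i=2,j=5] A[i]=22>B[j]=10 take 10 → j++
[i=2,j=6] A[i]=22>B[j]=16 take 16 → j++
[i=2,j=7] A[i]=22>B[j]=19 take 19 → j++
[i=2,j=8] A[i]=22<=B[j]=24 take 22 → i++
[i=3,j=8] A[i]=23<=B[j]=24 take 23 → i++
[i=4,j=8] A[i]=24<=B[j]=24 take 24 → i++
[i=5,j=8] A[i]=31>B[j]=24 take 24 → j++
[i=5,j=9] A[i]=31<=B[j]=31 take 31 → i++
[i=6,j=9] A[i]=36>B[j]=31 take 31 → j++
[i=6,j=10] A[i]=36>B[j]=33 take 33 → j++
[i=6,j=11] B done, take A[i]=36 → i++

[0, 1, 5, 7, 10, 10, 16, 19, 22, 23, 24, 24, 31, 31, 33, 36]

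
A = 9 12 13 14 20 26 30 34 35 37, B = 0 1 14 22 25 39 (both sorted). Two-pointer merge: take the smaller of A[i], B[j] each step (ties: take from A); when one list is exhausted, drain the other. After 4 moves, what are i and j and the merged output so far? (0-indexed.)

i=2, j=2, merged so far=[0, 1, 9, 12]

i=0 j=0: A[i]=9>B[j]=0 take 0, j++
i=0 j=1: A[i]=9>B[j]=1 take 1, j++
i=0 j=2: A[i]=9<=B[j]=14 take 9, i++
i=1 j=2: A[i]=12<=B[j]=14 take 12, i++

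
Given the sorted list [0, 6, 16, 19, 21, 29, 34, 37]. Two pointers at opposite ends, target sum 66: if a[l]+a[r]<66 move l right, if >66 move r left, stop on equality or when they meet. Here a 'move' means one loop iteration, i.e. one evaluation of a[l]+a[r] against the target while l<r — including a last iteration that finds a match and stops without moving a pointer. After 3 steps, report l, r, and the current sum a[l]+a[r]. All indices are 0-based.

[0,7] 0+37=37 <66 → l++
[1,7] 6+37=43 <66 → l++
[2,7] 16+37=53 <66 → l++

l=3, r=7, sum=56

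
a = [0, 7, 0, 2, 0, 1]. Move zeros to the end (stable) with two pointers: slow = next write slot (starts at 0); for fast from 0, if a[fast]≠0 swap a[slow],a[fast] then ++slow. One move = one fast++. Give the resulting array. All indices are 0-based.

(s=0,f=0) a[fast]=0 → fast++
(s=0,f=1) a[fast]=7≠0 swap→a[0]=7 → slow++,fast++
(s=1,f=2) a[fast]=0 → fast++
(s=1,f=3) a[fast]=2≠0 swap→a[1]=2 → slow++,fast++
(s=2,f=4) a[fast]=0 → fast++
(s=2,f=5) a[fast]=1≠0 swap→a[2]=1 → slow++,fast++

[7, 2, 1, 0, 0, 0]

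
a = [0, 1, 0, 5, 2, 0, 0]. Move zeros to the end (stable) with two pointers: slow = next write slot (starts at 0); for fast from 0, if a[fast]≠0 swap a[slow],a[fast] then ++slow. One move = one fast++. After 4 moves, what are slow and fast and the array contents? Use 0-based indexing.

slow=0 fast=0: a[fast]=0, fast++
slow=0 fast=1: a[fast]=1≠0 swap→a[0]=1, slow++,fast++
slow=1 fast=2: a[fast]=0, fast++
slow=1 fast=3: a[fast]=5≠0 swap→a[1]=5, slow++,fast++

slow=2, fast=4, a=[1, 5, 0, 0, 2, 0, 0]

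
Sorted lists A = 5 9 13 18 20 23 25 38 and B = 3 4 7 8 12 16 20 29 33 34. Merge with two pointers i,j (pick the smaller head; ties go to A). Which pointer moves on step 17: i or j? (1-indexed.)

i=1 j=1: A[i]=5>B[j]=3 take 3, j++
i=1 j=2: A[i]=5>B[j]=4 take 4, j++
i=1 j=3: A[i]=5<=B[j]=7 take 5, i++
i=2 j=3: A[i]=9>B[j]=7 take 7, j++
i=2 j=4: A[i]=9>B[j]=8 take 8, j++
i=2 j=5: A[i]=9<=B[j]=12 take 9, i++
i=3 j=5: A[i]=13>B[j]=12 take 12, j++
i=3 j=6: A[i]=13<=B[j]=16 take 13, i++
i=4 j=6: A[i]=18>B[j]=16 take 16, j++
i=4 j=7: A[i]=18<=B[j]=20 take 18, i++
i=5 j=7: A[i]=20<=B[j]=20 take 20, i++
i=6 j=7: A[i]=23>B[j]=20 take 20, j++
i=6 j=8: A[i]=23<=B[j]=29 take 23, i++
i=7 j=8: A[i]=25<=B[j]=29 take 25, i++
i=8 j=8: A[i]=38>B[j]=29 take 29, j++
i=8 j=9: A[i]=38>B[j]=33 take 33, j++
i=8 j=10: A[i]=38>B[j]=34 take 34, j++

j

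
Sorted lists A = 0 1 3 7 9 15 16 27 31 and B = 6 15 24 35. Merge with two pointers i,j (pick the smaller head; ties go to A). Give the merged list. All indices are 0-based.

[i=0,j=0] A[i]=0<=B[j]=6 take 0 → i++
[i=1,j=0] A[i]=1<=B[j]=6 take 1 → i++
[i=2,j=0] A[i]=3<=B[j]=6 take 3 → i++
[i=3,j=0] A[i]=7>B[j]=6 take 6 → j++
[i=3,j=1] A[i]=7<=B[j]=15 take 7 → i++
[i=4,j=1] A[i]=9<=B[j]=15 take 9 → i++
[i=5,j=1] A[i]=15<=B[j]=15 take 15 → i++
[i=6,j=1] A[i]=16>B[j]=15 take 15 → j++
[i=6,j=2] A[i]=16<=B[j]=24 take 16 → i++
[i=7,j=2] A[i]=27>B[j]=24 take 24 → j++
[i=7,j=3] A[i]=27<=B[j]=35 take 27 → i++
[i=8,j=3] A[i]=31<=B[j]=35 take 31 → i++
[i=9,j=3] A done, take B[j]=35 → j++

[0, 1, 3, 6, 7, 9, 15, 15, 16, 24, 27, 31, 35]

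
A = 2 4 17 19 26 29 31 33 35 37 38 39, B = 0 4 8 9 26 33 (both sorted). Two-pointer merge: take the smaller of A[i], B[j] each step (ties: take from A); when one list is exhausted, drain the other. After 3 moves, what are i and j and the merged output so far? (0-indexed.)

i=2, j=1, merged so far=[0, 2, 4]

[i=0,j=0] A[i]=2>B[j]=0 take 0 → j++
[i=0,j=1] A[i]=2<=B[j]=4 take 2 → i++
[i=1,j=1] A[i]=4<=B[j]=4 take 4 → i++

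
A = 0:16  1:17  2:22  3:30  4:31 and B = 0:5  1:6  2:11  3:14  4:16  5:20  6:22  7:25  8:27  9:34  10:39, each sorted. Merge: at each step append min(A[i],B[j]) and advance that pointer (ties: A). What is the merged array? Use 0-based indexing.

[i=0,j=0] A[i]=16>B[j]=5 take 5 → j++
[i=0,j=1] A[i]=16>B[j]=6 take 6 → j++
[i=0,j=2] A[i]=16>B[j]=11 take 11 → j++
[i=0,j=3] A[i]=16>B[j]=14 take 14 → j++
[i=0,j=4] A[i]=16<=B[j]=16 take 16 → i++
[i=1,j=4] A[i]=17>B[j]=16 take 16 → j++
[i=1,j=5] A[i]=17<=B[j]=20 take 17 → i++
[i=2,j=5] A[i]=22>B[j]=20 take 20 → j++
[i=2,j=6] A[i]=22<=B[j]=22 take 22 → i++
[i=3,j=6] A[i]=30>B[j]=22 take 22 → j++
[i=3,j=7] A[i]=30>B[j]=25 take 25 → j++
[i=3,j=8] A[i]=30>B[j]=27 take 27 → j++
[i=3,j=9] A[i]=30<=B[j]=34 take 30 → i++
[i=4,j=9] A[i]=31<=B[j]=34 take 31 → i++
[i=5,j=9] A done, take B[j]=34 → j++
[i=5,j=10] A done, take B[j]=39 → j++

[5, 6, 11, 14, 16, 16, 17, 20, 22, 22, 25, 27, 30, 31, 34, 39]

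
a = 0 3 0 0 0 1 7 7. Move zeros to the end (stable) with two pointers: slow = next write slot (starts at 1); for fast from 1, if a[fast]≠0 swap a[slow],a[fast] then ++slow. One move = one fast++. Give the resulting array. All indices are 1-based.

[3, 1, 7, 7, 0, 0, 0, 0]

(s=1,f=1) a[fast]=0 → fast++
(s=1,f=2) a[fast]=3≠0 swap→a[1]=3 → slow++,fast++
(s=2,f=3) a[fast]=0 → fast++
(s=2,f=4) a[fast]=0 → fast++
(s=2,f=5) a[fast]=0 → fast++
(s=2,f=6) a[fast]=1≠0 swap→a[2]=1 → slow++,fast++
(s=3,f=7) a[fast]=7≠0 swap→a[3]=7 → slow++,fast++
(s=4,f=8) a[fast]=7≠0 swap→a[4]=7 → slow++,fast++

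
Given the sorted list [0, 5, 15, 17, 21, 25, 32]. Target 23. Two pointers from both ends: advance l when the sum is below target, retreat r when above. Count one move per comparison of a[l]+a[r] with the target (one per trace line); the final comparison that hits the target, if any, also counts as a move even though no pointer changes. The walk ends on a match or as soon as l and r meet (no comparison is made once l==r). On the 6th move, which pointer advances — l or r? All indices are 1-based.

r

l=1 r=7: 0+32=32 >23, r--
l=1 r=6: 0+25=25 >23, r--
l=1 r=5: 0+21=21 <23, l++
l=2 r=5: 5+21=26 >23, r--
l=2 r=4: 5+17=22 <23, l++
l=3 r=4: 15+17=32 >23, r--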